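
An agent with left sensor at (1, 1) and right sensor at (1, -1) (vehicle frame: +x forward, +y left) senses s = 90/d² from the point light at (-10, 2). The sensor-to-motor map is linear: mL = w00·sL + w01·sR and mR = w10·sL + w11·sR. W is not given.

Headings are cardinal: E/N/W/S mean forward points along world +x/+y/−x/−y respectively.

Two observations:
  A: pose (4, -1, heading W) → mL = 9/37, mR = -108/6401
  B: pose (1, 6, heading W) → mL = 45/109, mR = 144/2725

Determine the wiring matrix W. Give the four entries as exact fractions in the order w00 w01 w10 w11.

obs A: pose=(4,-1,W) → sL=18/37, sR=90/173, mL=9/37, mR=-108/6401
obs B: pose=(1,6,W) → sL=90/109, sR=18/25, mL=45/109, mR=144/2725
sensor matrix S = [[18/37, 90/173], [90/109, 18/25]]; det S = -1382832/17442725
solve [mL_A; mL_B] = S·[w00; w01] and [mR_A; mR_B] = S·[w10; w11]:
  w00 = 1/2, w01 = 0, w10 = 1/2, w11 = -1/2

1/2 0 1/2 -1/2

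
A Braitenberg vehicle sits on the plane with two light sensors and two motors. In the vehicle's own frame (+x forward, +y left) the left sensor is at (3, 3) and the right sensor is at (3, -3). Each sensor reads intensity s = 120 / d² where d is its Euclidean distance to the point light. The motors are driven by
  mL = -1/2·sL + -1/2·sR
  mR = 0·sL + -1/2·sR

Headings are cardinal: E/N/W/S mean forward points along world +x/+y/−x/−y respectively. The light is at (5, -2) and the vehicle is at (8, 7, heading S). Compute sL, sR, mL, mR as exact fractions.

left sensor world pos  = (11, 4); dL² = 72
right sensor world pos = (5, 4); dR² = 36
sL = 120/72 = 5/3
sR = 120/36 = 10/3
mL = -1/2·sL + -1/2·sR = -5/2
mR = 0·sL + -1/2·sR = -5/3

5/3 10/3 -5/2 -5/3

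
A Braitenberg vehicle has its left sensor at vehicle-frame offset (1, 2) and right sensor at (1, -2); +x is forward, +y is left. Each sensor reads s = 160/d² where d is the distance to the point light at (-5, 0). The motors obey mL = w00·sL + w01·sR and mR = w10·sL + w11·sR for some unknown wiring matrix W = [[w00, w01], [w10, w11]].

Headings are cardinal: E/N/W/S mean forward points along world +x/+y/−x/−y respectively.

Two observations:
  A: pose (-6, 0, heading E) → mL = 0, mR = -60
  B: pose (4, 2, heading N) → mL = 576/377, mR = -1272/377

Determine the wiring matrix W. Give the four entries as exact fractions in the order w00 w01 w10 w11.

1 -1 -1 -1/2

obs A: pose=(-6,0,E) → sL=40, sR=40, mL=0, mR=-60
obs B: pose=(4,2,N) → sL=80/29, sR=16/13, mL=576/377, mR=-1272/377
sensor matrix S = [[40, 40], [80/29, 16/13]]; det S = -23040/377
solve [mL_A; mL_B] = S·[w00; w01] and [mR_A; mR_B] = S·[w10; w11]:
  w00 = 1, w01 = -1, w10 = -1, w11 = -1/2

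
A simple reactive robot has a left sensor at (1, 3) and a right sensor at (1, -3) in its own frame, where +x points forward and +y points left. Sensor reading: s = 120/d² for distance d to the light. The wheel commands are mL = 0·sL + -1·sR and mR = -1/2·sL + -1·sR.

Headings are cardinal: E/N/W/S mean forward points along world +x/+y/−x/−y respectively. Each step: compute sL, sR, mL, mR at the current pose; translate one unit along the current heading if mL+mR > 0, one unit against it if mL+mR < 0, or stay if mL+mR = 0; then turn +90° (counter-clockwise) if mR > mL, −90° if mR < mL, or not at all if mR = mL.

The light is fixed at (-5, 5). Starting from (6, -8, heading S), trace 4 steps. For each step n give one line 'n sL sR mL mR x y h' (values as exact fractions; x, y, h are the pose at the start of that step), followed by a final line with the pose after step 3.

0 15/49 6/13 -6/13 -783/1274 6 -8 S
1 24/65 120/181 -120/181 -9972/11765 6 -7 W
2 60/101 60/173 -60/173 -11250/17473 7 -7 N
3 120/269 24/85 -24/85 -11556/22865 7 -8 E
final 6 -8 S

n=0: pose=(6,-8,S); sL=15/49, sR=6/13; mL=-6/13, mR=-783/1274; mL+mR=-1371/1274 → advance -1; mR−mL=-15/98 → turn -1·90°
n=1: pose=(6,-7,W); sL=24/65, sR=120/181; mL=-120/181, mR=-9972/11765; mL+mR=-17772/11765 → advance -1; mR−mL=-12/65 → turn -1·90°
n=2: pose=(7,-7,N); sL=60/101, sR=60/173; mL=-60/173, mR=-11250/17473; mL+mR=-17310/17473 → advance -1; mR−mL=-30/101 → turn -1·90°
n=3: pose=(7,-8,E); sL=120/269, sR=24/85; mL=-24/85, mR=-11556/22865; mL+mR=-18012/22865 → advance -1; mR−mL=-60/269 → turn -1·90°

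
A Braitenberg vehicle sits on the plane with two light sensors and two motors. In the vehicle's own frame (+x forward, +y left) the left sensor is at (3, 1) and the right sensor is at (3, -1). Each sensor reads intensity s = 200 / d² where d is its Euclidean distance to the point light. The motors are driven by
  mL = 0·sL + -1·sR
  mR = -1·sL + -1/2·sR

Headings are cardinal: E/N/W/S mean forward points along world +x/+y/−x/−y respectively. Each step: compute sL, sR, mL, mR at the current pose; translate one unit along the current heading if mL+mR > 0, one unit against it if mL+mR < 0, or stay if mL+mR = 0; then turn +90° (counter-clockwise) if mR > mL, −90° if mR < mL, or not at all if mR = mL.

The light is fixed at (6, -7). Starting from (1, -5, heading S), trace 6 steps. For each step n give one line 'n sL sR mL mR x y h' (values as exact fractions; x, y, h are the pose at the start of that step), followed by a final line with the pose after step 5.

0 200/17 200/37 -200/37 -9100/629 1 -5 S
1 50/17 5/2 -5/2 -285/68 1 -4 W
2 200/61 40/9 -40/9 -3020/549 2 -4 N
3 20 100 -100 -70 2 -5 E
4 200/61 200/41 -200/41 -14300/2501 1 -5 N
5 25 50 -50 -50 1 -6 E
final 0 -6 E

n=0: pose=(1,-5,S); sL=200/17, sR=200/37; mL=-200/37, mR=-9100/629; mL+mR=-12500/629 → advance -1; mR−mL=-5700/629 → turn -1·90°
n=1: pose=(1,-4,W); sL=50/17, sR=5/2; mL=-5/2, mR=-285/68; mL+mR=-455/68 → advance -1; mR−mL=-115/68 → turn -1·90°
n=2: pose=(2,-4,N); sL=200/61, sR=40/9; mL=-40/9, mR=-3020/549; mL+mR=-1820/183 → advance -1; mR−mL=-580/549 → turn -1·90°
n=3: pose=(2,-5,E); sL=20, sR=100; mL=-100, mR=-70; mL+mR=-170 → advance -1; mR−mL=30 → turn +1·90°
n=4: pose=(1,-5,N); sL=200/61, sR=200/41; mL=-200/41, mR=-14300/2501; mL+mR=-26500/2501 → advance -1; mR−mL=-2100/2501 → turn -1·90°
n=5: pose=(1,-6,E); sL=25, sR=50; mL=-50, mR=-50; mL+mR=-100 → advance -1; mR−mL=0 → turn +0·90°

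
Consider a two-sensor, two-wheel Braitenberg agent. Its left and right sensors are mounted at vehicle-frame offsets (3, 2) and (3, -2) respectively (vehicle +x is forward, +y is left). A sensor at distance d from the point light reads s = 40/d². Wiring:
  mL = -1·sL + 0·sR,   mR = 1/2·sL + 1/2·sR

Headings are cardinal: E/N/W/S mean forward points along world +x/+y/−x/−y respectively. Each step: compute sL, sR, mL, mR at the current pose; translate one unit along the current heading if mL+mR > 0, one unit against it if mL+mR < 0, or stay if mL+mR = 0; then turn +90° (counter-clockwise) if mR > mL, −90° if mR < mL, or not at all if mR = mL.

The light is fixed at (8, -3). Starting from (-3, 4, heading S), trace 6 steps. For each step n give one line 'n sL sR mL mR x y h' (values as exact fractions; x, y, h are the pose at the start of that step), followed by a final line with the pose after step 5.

n=0: pose=(-3,4,S); sL=40/97, sR=8/37; mL=-40/97, mR=1128/3589; mL+mR=-352/3589 → advance -1; mR−mL=2608/3589 → turn +1·90°
n=1: pose=(-3,5,E); sL=10/41, sR=2/5; mL=-10/41, mR=66/205; mL+mR=16/205 → advance +1; mR−mL=116/205 → turn +1·90°
n=2: pose=(-2,5,N); sL=8/53, sR=8/37; mL=-8/53, mR=360/1961; mL+mR=64/1961 → advance +1; mR−mL=656/1961 → turn +1·90°
n=3: pose=(-2,6,W); sL=20/109, sR=4/29; mL=-20/109, mR=508/3161; mL+mR=-72/3161 → advance -1; mR−mL=1088/3161 → turn +1·90°
n=4: pose=(-1,6,S); sL=8/17, sR=40/157; mL=-8/17, mR=968/2669; mL+mR=-288/2669 → advance -1; mR−mL=2224/2669 → turn +1·90°
n=5: pose=(-1,7,E); sL=2/9, sR=2/5; mL=-2/9, mR=14/45; mL+mR=4/45 → advance +1; mR−mL=8/15 → turn +1·90°

0 40/97 8/37 -40/97 1128/3589 -3 4 S
1 10/41 2/5 -10/41 66/205 -3 5 E
2 8/53 8/37 -8/53 360/1961 -2 5 N
3 20/109 4/29 -20/109 508/3161 -2 6 W
4 8/17 40/157 -8/17 968/2669 -1 6 S
5 2/9 2/5 -2/9 14/45 -1 7 E
final 0 7 N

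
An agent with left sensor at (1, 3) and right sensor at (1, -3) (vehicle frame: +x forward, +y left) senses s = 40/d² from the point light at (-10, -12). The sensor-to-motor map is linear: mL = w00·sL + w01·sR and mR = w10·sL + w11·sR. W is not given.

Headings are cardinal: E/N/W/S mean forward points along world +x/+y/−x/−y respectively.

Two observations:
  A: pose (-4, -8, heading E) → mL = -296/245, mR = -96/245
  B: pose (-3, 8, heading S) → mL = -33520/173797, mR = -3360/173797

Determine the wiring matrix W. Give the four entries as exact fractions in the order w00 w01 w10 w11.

-1 -1 1 -1

obs A: pose=(-4,-8,E) → sL=20/49, sR=4/5, mL=-296/245, mR=-96/245
obs B: pose=(-3,8,S) → sL=40/461, sR=40/377, mL=-33520/173797, mR=-3360/173797
sensor matrix S = [[20/49, 4/5], [40/461, 40/377]]; det S = -222336/8516053
solve [mL_A; mL_B] = S·[w00; w01] and [mR_A; mR_B] = S·[w10; w11]:
  w00 = -1, w01 = -1, w10 = 1, w11 = -1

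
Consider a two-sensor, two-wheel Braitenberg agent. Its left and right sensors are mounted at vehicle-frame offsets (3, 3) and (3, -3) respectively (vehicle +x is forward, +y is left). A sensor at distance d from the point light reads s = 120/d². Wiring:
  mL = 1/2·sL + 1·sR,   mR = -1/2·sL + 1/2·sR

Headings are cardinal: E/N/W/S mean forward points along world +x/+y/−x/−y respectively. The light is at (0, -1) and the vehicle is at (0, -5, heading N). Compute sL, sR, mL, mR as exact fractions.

12 12 18 0

left sensor world pos  = (-3, -2); dL² = 10
right sensor world pos = (3, -2); dR² = 10
sL = 120/10 = 12
sR = 120/10 = 12
mL = 1/2·sL + 1·sR = 18
mR = -1/2·sL + 1/2·sR = 0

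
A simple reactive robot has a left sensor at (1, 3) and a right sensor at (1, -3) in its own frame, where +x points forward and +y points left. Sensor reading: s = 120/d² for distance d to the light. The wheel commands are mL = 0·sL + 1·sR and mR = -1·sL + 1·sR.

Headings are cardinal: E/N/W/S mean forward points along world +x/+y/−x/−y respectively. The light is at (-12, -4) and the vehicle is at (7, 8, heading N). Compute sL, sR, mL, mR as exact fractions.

left sensor world pos  = (4, 9); dL² = 425
right sensor world pos = (10, 9); dR² = 653
sL = 120/425 = 24/85
sR = 120/653 = 120/653
mL = 0·sL + 1·sR = 120/653
mR = -1·sL + 1·sR = -5472/55505

24/85 120/653 120/653 -5472/55505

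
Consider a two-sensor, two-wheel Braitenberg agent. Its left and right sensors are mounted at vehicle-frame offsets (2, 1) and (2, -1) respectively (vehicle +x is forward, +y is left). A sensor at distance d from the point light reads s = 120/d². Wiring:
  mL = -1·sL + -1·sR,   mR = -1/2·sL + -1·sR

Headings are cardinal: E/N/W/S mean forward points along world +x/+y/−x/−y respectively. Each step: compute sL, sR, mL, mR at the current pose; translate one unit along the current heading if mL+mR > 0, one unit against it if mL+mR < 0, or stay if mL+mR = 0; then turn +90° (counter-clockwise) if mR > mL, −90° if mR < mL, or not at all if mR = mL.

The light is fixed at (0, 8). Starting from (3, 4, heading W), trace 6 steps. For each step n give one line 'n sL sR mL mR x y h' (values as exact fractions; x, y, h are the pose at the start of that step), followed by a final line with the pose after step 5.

n=0: pose=(3,4,W); sL=60/13, sR=12; mL=-216/13, mR=-186/13; mL+mR=-402/13 → advance -1; mR−mL=30/13 → turn +1·90°
n=1: pose=(4,4,S); sL=120/61, sR=8/3; mL=-848/183, mR=-668/183; mL+mR=-1516/183 → advance -1; mR−mL=60/61 → turn +1·90°
n=2: pose=(4,5,E); sL=3, sR=30/13; mL=-69/13, mR=-99/26; mL+mR=-237/26 → advance -1; mR−mL=3/2 → turn +1·90°
n=3: pose=(3,5,N); sL=24, sR=120/17; mL=-528/17, mR=-324/17; mL+mR=-852/17 → advance -1; mR−mL=12 → turn +1·90°
n=4: pose=(3,4,W); sL=60/13, sR=12; mL=-216/13, mR=-186/13; mL+mR=-402/13 → advance -1; mR−mL=30/13 → turn +1·90°
n=5: pose=(4,4,S); sL=120/61, sR=8/3; mL=-848/183, mR=-668/183; mL+mR=-1516/183 → advance -1; mR−mL=60/61 → turn +1·90°

0 60/13 12 -216/13 -186/13 3 4 W
1 120/61 8/3 -848/183 -668/183 4 4 S
2 3 30/13 -69/13 -99/26 4 5 E
3 24 120/17 -528/17 -324/17 3 5 N
4 60/13 12 -216/13 -186/13 3 4 W
5 120/61 8/3 -848/183 -668/183 4 4 S
final 4 5 E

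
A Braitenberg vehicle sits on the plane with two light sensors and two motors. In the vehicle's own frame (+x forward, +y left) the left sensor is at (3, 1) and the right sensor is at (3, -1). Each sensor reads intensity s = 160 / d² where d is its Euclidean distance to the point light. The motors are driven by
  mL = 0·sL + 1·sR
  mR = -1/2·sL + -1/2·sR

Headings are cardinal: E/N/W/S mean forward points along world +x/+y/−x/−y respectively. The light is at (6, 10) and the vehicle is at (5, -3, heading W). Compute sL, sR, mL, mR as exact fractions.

40/53 1 1 -93/106

left sensor world pos  = (2, -4); dL² = 212
right sensor world pos = (2, -2); dR² = 160
sL = 160/212 = 40/53
sR = 160/160 = 1
mL = 0·sL + 1·sR = 1
mR = -1/2·sL + -1/2·sR = -93/106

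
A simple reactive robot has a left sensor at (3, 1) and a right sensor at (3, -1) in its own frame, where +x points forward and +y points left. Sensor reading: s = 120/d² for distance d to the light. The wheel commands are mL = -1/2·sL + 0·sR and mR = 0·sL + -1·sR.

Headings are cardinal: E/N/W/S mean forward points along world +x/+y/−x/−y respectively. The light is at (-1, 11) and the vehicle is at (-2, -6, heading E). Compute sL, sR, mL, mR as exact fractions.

6/13 15/41 -3/13 -15/41

left sensor world pos  = (1, -5); dL² = 260
right sensor world pos = (1, -7); dR² = 328
sL = 120/260 = 6/13
sR = 120/328 = 15/41
mL = -1/2·sL + 0·sR = -3/13
mR = 0·sL + -1·sR = -15/41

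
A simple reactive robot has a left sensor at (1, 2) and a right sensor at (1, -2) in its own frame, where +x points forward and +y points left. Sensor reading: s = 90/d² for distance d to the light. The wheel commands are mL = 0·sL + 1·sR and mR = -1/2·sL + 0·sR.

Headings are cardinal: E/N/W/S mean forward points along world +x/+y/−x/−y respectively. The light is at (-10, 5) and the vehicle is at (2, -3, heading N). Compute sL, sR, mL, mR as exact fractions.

left sensor world pos  = (0, -2); dL² = 149
right sensor world pos = (4, -2); dR² = 245
sL = 90/149 = 90/149
sR = 90/245 = 18/49
mL = 0·sL + 1·sR = 18/49
mR = -1/2·sL + 0·sR = -45/149

90/149 18/49 18/49 -45/149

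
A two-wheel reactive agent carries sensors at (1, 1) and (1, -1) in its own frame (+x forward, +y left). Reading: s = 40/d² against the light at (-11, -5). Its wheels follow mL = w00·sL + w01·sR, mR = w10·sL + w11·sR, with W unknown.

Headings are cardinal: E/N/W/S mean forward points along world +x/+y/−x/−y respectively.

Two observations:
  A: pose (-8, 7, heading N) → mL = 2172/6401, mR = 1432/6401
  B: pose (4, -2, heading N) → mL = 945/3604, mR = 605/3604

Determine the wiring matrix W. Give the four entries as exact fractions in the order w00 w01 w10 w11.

1 1/2 1/2 1/2

obs A: pose=(-8,7,N) → sL=40/173, sR=8/37, mL=2172/6401, mR=1432/6401
obs B: pose=(4,-2,N) → sL=10/53, sR=5/34, mL=945/3604, mR=605/3604
sensor matrix S = [[40/173, 8/37], [10/53, 5/34]]; det S = -39180/5767301
solve [mL_A; mL_B] = S·[w00; w01] and [mR_A; mR_B] = S·[w10; w11]:
  w00 = 1, w01 = 1/2, w10 = 1/2, w11 = 1/2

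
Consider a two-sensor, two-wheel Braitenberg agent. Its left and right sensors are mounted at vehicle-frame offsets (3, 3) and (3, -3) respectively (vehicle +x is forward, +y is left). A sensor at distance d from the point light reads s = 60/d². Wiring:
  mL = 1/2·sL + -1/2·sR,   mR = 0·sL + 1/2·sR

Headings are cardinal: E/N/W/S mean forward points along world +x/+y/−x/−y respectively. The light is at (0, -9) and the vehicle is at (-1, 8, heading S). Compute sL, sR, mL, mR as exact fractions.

3/10 15/53 9/1060 15/106

left sensor world pos  = (2, 5); dL² = 200
right sensor world pos = (-4, 5); dR² = 212
sL = 60/200 = 3/10
sR = 60/212 = 15/53
mL = 1/2·sL + -1/2·sR = 9/1060
mR = 0·sL + 1/2·sR = 15/106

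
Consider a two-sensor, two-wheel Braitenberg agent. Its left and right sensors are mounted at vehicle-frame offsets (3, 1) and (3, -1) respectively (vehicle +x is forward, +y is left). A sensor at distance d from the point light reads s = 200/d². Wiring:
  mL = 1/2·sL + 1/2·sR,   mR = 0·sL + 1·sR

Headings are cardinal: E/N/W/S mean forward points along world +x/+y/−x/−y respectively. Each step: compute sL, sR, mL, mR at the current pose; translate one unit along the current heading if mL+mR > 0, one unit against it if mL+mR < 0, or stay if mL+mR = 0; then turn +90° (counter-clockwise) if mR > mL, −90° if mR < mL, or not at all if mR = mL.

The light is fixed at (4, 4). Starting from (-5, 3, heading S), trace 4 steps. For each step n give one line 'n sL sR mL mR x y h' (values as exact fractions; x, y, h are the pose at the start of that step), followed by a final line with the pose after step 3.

0 5/2 50/29 245/116 50/29 -5 3 S
1 200/153 40/29 5960/4437 40/29 -5 2 W
2 100/53 100/73 6300/3869 100/73 -6 2 S
3 40/37 200/173 7160/6401 200/173 -6 1 W
final -7 1 S

n=0: pose=(-5,3,S); sL=5/2, sR=50/29; mL=245/116, mR=50/29; mL+mR=445/116 → advance +1; mR−mL=-45/116 → turn -1·90°
n=1: pose=(-5,2,W); sL=200/153, sR=40/29; mL=5960/4437, mR=40/29; mL+mR=12080/4437 → advance +1; mR−mL=160/4437 → turn +1·90°
n=2: pose=(-6,2,S); sL=100/53, sR=100/73; mL=6300/3869, mR=100/73; mL+mR=11600/3869 → advance +1; mR−mL=-1000/3869 → turn -1·90°
n=3: pose=(-6,1,W); sL=40/37, sR=200/173; mL=7160/6401, mR=200/173; mL+mR=14560/6401 → advance +1; mR−mL=240/6401 → turn +1·90°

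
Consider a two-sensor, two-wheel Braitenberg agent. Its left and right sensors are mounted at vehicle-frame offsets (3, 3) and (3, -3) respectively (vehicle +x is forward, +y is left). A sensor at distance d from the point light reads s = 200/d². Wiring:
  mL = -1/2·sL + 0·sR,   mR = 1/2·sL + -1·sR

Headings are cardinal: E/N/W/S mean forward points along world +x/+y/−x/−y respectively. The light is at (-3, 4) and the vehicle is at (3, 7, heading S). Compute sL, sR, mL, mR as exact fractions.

left sensor world pos  = (6, 4); dL² = 81
right sensor world pos = (0, 4); dR² = 9
sL = 200/81 = 200/81
sR = 200/9 = 200/9
mL = -1/2·sL + 0·sR = -100/81
mR = 1/2·sL + -1·sR = -1700/81

200/81 200/9 -100/81 -1700/81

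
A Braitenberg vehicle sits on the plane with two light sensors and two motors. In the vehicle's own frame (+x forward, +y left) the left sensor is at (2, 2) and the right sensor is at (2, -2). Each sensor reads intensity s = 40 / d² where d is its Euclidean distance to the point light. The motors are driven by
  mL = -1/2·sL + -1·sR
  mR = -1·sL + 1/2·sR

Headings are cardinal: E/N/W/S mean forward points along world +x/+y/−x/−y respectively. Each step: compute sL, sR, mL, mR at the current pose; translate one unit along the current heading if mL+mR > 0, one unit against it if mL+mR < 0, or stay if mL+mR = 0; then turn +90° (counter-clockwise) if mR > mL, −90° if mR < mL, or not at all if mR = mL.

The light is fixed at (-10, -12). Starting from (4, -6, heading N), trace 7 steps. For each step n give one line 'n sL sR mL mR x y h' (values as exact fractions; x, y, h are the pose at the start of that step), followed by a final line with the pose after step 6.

0 5/26 1/8 -23/104 -27/208 4 -6 N
1 40/153 40/193 -9980/29529 -4660/29529 4 -7 W
2 20/149 20/89 -3870/13261 -290/13261 5 -7 S
3 40/353 8/61 -4044/21533 -1028/21533 5 -6 E
4 5/26 1/8 -23/104 -27/208 4 -6 N
5 40/153 40/193 -9980/29529 -4660/29529 4 -7 W
6 20/149 20/89 -3870/13261 -290/13261 5 -7 S
final 5 -6 E

n=0: pose=(4,-6,N); sL=5/26, sR=1/8; mL=-23/104, mR=-27/208; mL+mR=-73/208 → advance -1; mR−mL=19/208 → turn +1·90°
n=1: pose=(4,-7,W); sL=40/153, sR=40/193; mL=-9980/29529, mR=-4660/29529; mL+mR=-4880/9843 → advance -1; mR−mL=5320/29529 → turn +1·90°
n=2: pose=(5,-7,S); sL=20/149, sR=20/89; mL=-3870/13261, mR=-290/13261; mL+mR=-4160/13261 → advance -1; mR−mL=3580/13261 → turn +1·90°
n=3: pose=(5,-6,E); sL=40/353, sR=8/61; mL=-4044/21533, mR=-1028/21533; mL+mR=-5072/21533 → advance -1; mR−mL=3016/21533 → turn +1·90°
n=4: pose=(4,-6,N); sL=5/26, sR=1/8; mL=-23/104, mR=-27/208; mL+mR=-73/208 → advance -1; mR−mL=19/208 → turn +1·90°
n=5: pose=(4,-7,W); sL=40/153, sR=40/193; mL=-9980/29529, mR=-4660/29529; mL+mR=-4880/9843 → advance -1; mR−mL=5320/29529 → turn +1·90°
n=6: pose=(5,-7,S); sL=20/149, sR=20/89; mL=-3870/13261, mR=-290/13261; mL+mR=-4160/13261 → advance -1; mR−mL=3580/13261 → turn +1·90°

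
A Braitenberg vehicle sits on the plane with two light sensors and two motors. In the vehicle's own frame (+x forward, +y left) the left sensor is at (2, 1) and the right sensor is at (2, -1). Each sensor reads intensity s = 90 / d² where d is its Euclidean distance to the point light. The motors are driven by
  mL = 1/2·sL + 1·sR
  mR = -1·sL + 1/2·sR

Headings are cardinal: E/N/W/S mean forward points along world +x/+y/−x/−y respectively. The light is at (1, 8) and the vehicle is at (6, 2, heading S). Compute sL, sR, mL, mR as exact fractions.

left sensor world pos  = (7, 0); dL² = 100
right sensor world pos = (5, 0); dR² = 80
sL = 90/100 = 9/10
sR = 90/80 = 9/8
mL = 1/2·sL + 1·sR = 63/40
mR = -1·sL + 1/2·sR = -27/80

9/10 9/8 63/40 -27/80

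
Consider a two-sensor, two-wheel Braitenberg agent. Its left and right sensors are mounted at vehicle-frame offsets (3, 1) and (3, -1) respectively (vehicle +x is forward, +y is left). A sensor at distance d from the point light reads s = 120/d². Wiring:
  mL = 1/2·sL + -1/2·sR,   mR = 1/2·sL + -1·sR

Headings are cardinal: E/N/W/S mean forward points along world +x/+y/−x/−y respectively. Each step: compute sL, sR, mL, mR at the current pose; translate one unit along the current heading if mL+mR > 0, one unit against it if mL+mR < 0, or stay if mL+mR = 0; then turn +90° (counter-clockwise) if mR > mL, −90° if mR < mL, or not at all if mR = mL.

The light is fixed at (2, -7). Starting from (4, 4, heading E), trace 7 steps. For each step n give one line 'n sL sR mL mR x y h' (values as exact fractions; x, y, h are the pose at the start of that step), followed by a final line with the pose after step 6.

0 120/169 24/25 -528/4225 -2556/4225 4 4 E
1 30/17 15/8 -15/272 -135/136 3 4 S
2 24/25 120/173 576/4325 -924/4325 3 5 W
3 60/113 20/39 40/4407 -1090/4407 4 5 N
4 120/169 24/25 -528/4225 -2556/4225 4 4 E
5 30/17 15/8 -15/272 -135/136 3 4 S
6 24/25 120/173 576/4325 -924/4325 3 5 W
final 4 5 N

n=0: pose=(4,4,E); sL=120/169, sR=24/25; mL=-528/4225, mR=-2556/4225; mL+mR=-3084/4225 → advance -1; mR−mL=-12/25 → turn -1·90°
n=1: pose=(3,4,S); sL=30/17, sR=15/8; mL=-15/272, mR=-135/136; mL+mR=-285/272 → advance -1; mR−mL=-15/16 → turn -1·90°
n=2: pose=(3,5,W); sL=24/25, sR=120/173; mL=576/4325, mR=-924/4325; mL+mR=-348/4325 → advance -1; mR−mL=-60/173 → turn -1·90°
n=3: pose=(4,5,N); sL=60/113, sR=20/39; mL=40/4407, mR=-1090/4407; mL+mR=-350/1469 → advance -1; mR−mL=-10/39 → turn -1·90°
n=4: pose=(4,4,E); sL=120/169, sR=24/25; mL=-528/4225, mR=-2556/4225; mL+mR=-3084/4225 → advance -1; mR−mL=-12/25 → turn -1·90°
n=5: pose=(3,4,S); sL=30/17, sR=15/8; mL=-15/272, mR=-135/136; mL+mR=-285/272 → advance -1; mR−mL=-15/16 → turn -1·90°
n=6: pose=(3,5,W); sL=24/25, sR=120/173; mL=576/4325, mR=-924/4325; mL+mR=-348/4325 → advance -1; mR−mL=-60/173 → turn -1·90°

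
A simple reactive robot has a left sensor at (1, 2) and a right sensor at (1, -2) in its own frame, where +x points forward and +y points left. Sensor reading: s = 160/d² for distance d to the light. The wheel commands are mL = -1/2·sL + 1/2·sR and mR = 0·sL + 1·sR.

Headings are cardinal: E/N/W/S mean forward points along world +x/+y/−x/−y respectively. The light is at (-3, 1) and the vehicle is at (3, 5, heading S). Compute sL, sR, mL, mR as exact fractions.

left sensor world pos  = (5, 4); dL² = 73
right sensor world pos = (1, 4); dR² = 25
sL = 160/73 = 160/73
sR = 160/25 = 32/5
mL = -1/2·sL + 1/2·sR = 768/365
mR = 0·sL + 1·sR = 32/5

160/73 32/5 768/365 32/5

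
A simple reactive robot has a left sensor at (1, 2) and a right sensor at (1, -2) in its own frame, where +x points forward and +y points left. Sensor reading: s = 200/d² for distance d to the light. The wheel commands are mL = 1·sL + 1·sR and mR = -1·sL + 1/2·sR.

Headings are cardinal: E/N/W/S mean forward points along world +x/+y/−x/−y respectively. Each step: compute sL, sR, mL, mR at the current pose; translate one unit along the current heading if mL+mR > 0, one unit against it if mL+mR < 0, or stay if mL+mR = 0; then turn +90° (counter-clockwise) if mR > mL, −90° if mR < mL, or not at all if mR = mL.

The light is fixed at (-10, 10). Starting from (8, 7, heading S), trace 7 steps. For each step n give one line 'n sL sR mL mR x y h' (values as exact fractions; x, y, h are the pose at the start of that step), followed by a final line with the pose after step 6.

n=0: pose=(8,7,S); sL=25/52, sR=25/34; mL=1075/884, mR=-25/221; mL+mR=75/68 → advance +1; mR−mL=-1175/884 → turn -1·90°
n=1: pose=(8,6,W); sL=8/13, sR=200/293; mL=4944/3809, mR=-1044/3809; mL+mR=300/293 → advance +1; mR−mL=-5988/3809 → turn -1·90°
n=2: pose=(7,6,N); sL=100/117, sR=20/37; mL=6040/4329, mR=-2530/4329; mL+mR=30/37 → advance +1; mR−mL=-8570/4329 → turn -1·90°
n=3: pose=(7,7,E); sL=8/13, sR=200/349; mL=5392/4537, mR=-1492/4537; mL+mR=300/349 → advance +1; mR−mL=-6884/4537 → turn -1·90°
n=4: pose=(8,7,S); sL=25/52, sR=25/34; mL=1075/884, mR=-25/221; mL+mR=75/68 → advance +1; mR−mL=-1175/884 → turn -1·90°
n=5: pose=(8,6,W); sL=8/13, sR=200/293; mL=4944/3809, mR=-1044/3809; mL+mR=300/293 → advance +1; mR−mL=-5988/3809 → turn -1·90°
n=6: pose=(7,6,N); sL=100/117, sR=20/37; mL=6040/4329, mR=-2530/4329; mL+mR=30/37 → advance +1; mR−mL=-8570/4329 → turn -1·90°

0 25/52 25/34 1075/884 -25/221 8 7 S
1 8/13 200/293 4944/3809 -1044/3809 8 6 W
2 100/117 20/37 6040/4329 -2530/4329 7 6 N
3 8/13 200/349 5392/4537 -1492/4537 7 7 E
4 25/52 25/34 1075/884 -25/221 8 7 S
5 8/13 200/293 4944/3809 -1044/3809 8 6 W
6 100/117 20/37 6040/4329 -2530/4329 7 6 N
final 7 7 E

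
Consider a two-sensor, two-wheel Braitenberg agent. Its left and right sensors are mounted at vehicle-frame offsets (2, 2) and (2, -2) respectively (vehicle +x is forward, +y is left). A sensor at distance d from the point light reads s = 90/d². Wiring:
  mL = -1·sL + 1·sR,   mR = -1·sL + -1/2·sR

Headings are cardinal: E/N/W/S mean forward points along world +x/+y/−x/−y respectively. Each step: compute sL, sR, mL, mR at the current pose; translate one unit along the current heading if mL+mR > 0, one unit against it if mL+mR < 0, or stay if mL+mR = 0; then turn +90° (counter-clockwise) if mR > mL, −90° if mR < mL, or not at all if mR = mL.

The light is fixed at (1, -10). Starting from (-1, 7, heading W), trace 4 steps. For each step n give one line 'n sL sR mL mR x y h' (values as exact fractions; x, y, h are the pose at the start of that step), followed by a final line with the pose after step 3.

0 90/241 90/377 -12240/90857 -44775/90857 -1 7 W
1 9/37 45/181 36/6697 -4923/13394 0 7 N
2 18/65 90/197 2304/12805 -6471/12805 0 6 E
3 45/98 45/106 -90/2597 -6975/10388 -1 6 S
final -1 7 W

n=0: pose=(-1,7,W); sL=90/241, sR=90/377; mL=-12240/90857, mR=-44775/90857; mL+mR=-57015/90857 → advance -1; mR−mL=-135/377 → turn -1·90°
n=1: pose=(0,7,N); sL=9/37, sR=45/181; mL=36/6697, mR=-4923/13394; mL+mR=-4851/13394 → advance -1; mR−mL=-135/362 → turn -1·90°
n=2: pose=(0,6,E); sL=18/65, sR=90/197; mL=2304/12805, mR=-6471/12805; mL+mR=-4167/12805 → advance -1; mR−mL=-135/197 → turn -1·90°
n=3: pose=(-1,6,S); sL=45/98, sR=45/106; mL=-90/2597, mR=-6975/10388; mL+mR=-7335/10388 → advance -1; mR−mL=-135/212 → turn -1·90°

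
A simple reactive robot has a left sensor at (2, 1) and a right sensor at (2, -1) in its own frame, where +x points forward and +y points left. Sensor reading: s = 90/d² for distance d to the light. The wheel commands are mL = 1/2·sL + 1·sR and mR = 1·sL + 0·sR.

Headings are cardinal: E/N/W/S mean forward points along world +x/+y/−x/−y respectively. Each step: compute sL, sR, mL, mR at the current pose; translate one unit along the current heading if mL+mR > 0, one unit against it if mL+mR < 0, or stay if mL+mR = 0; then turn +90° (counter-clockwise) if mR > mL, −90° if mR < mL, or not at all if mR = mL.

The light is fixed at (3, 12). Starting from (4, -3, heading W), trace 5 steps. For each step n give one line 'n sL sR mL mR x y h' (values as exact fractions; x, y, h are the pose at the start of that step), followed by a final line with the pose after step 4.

n=0: pose=(4,-3,W); sL=90/257, sR=90/197; mL=31995/50629, mR=90/257; mL+mR=49725/50629 → advance +1; mR−mL=-14265/50629 → turn -1·90°
n=1: pose=(3,-3,N); sL=9/17, sR=9/17; mL=27/34, mR=9/17; mL+mR=45/34 → advance +1; mR−mL=-9/34 → turn -1·90°
n=2: pose=(3,-2,E); sL=90/173, sR=90/229; mL=25875/39617, mR=90/173; mL+mR=46485/39617 → advance +1; mR−mL=-5265/39617 → turn -1·90°
n=3: pose=(4,-2,S); sL=9/26, sR=45/128; mL=873/1664, mR=9/26; mL+mR=1449/1664 → advance +1; mR−mL=-297/1664 → turn -1·90°
n=4: pose=(4,-3,W); sL=90/257, sR=90/197; mL=31995/50629, mR=90/257; mL+mR=49725/50629 → advance +1; mR−mL=-14265/50629 → turn -1·90°

0 90/257 90/197 31995/50629 90/257 4 -3 W
1 9/17 9/17 27/34 9/17 3 -3 N
2 90/173 90/229 25875/39617 90/173 3 -2 E
3 9/26 45/128 873/1664 9/26 4 -2 S
4 90/257 90/197 31995/50629 90/257 4 -3 W
final 3 -3 N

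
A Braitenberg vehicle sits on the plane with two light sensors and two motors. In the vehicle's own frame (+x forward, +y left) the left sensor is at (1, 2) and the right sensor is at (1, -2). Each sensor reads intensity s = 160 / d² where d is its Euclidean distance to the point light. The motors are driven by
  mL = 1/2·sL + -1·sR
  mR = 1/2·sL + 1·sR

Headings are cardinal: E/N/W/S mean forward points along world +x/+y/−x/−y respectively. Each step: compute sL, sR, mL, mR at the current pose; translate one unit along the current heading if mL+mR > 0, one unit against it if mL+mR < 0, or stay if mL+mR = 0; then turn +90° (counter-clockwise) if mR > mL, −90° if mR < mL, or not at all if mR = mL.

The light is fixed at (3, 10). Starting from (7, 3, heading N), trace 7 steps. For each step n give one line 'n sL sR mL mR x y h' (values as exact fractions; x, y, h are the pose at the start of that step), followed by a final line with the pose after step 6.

n=0: pose=(7,3,N); sL=4, sR=20/9; mL=-2/9, mR=38/9; mL+mR=4 → advance +1; mR−mL=40/9 → turn +1·90°
n=1: pose=(7,4,W); sL=160/73, sR=32/5; mL=-1936/365, mR=2736/365; mL+mR=160/73 → advance +1; mR−mL=64/5 → turn +1·90°
n=2: pose=(6,4,S); sL=80/37, sR=16/5; mL=-392/185, mR=792/185; mL+mR=80/37 → advance +1; mR−mL=32/5 → turn +1·90°
n=3: pose=(6,3,E); sL=160/41, sR=160/97; mL=1200/3977, mR=14320/3977; mL+mR=160/41 → advance +1; mR−mL=320/97 → turn +1·90°
n=4: pose=(7,3,N); sL=4, sR=20/9; mL=-2/9, mR=38/9; mL+mR=4 → advance +1; mR−mL=40/9 → turn +1·90°
n=5: pose=(7,4,W); sL=160/73, sR=32/5; mL=-1936/365, mR=2736/365; mL+mR=160/73 → advance +1; mR−mL=64/5 → turn +1·90°
n=6: pose=(6,4,S); sL=80/37, sR=16/5; mL=-392/185, mR=792/185; mL+mR=80/37 → advance +1; mR−mL=32/5 → turn +1·90°

0 4 20/9 -2/9 38/9 7 3 N
1 160/73 32/5 -1936/365 2736/365 7 4 W
2 80/37 16/5 -392/185 792/185 6 4 S
3 160/41 160/97 1200/3977 14320/3977 6 3 E
4 4 20/9 -2/9 38/9 7 3 N
5 160/73 32/5 -1936/365 2736/365 7 4 W
6 80/37 16/5 -392/185 792/185 6 4 S
final 6 3 E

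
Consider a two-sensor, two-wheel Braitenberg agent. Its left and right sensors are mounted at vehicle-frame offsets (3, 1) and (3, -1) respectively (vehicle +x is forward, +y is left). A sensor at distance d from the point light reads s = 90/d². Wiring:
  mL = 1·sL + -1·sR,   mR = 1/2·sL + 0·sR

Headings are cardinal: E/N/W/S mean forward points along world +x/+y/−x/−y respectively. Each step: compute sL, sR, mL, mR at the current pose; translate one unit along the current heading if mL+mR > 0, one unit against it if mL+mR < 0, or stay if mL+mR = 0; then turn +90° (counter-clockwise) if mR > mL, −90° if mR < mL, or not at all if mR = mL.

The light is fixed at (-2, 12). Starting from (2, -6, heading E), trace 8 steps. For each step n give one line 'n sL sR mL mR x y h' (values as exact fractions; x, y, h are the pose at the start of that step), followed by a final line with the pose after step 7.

n=0: pose=(2,-6,E); sL=45/169, sR=9/41; mL=324/6929, mR=45/338; mL+mR=2493/13858 → advance +1; mR−mL=1197/13858 → turn +1·90°
n=1: pose=(3,-6,N); sL=90/241, sR=10/29; mL=200/6989, mR=45/241; mL+mR=1505/6989 → advance +1; mR−mL=1105/6989 → turn +1·90°
n=2: pose=(3,-5,W); sL=45/164, sR=9/26; mL=-153/2132, mR=45/328; mL+mR=279/4264 → advance +1; mR−mL=891/4264 → turn +1·90°
n=3: pose=(2,-5,S); sL=18/85, sR=90/409; mL=-288/34765, mR=9/85; mL+mR=3393/34765 → advance +1; mR−mL=3969/34765 → turn +1·90°
n=4: pose=(2,-6,E); sL=45/169, sR=9/41; mL=324/6929, mR=45/338; mL+mR=2493/13858 → advance +1; mR−mL=1197/13858 → turn +1·90°
n=5: pose=(3,-6,N); sL=90/241, sR=10/29; mL=200/6989, mR=45/241; mL+mR=1505/6989 → advance +1; mR−mL=1105/6989 → turn +1·90°
n=6: pose=(3,-5,W); sL=45/164, sR=9/26; mL=-153/2132, mR=45/328; mL+mR=279/4264 → advance +1; mR−mL=891/4264 → turn +1·90°
n=7: pose=(2,-5,S); sL=18/85, sR=90/409; mL=-288/34765, mR=9/85; mL+mR=3393/34765 → advance +1; mR−mL=3969/34765 → turn +1·90°

0 45/169 9/41 324/6929 45/338 2 -6 E
1 90/241 10/29 200/6989 45/241 3 -6 N
2 45/164 9/26 -153/2132 45/328 3 -5 W
3 18/85 90/409 -288/34765 9/85 2 -5 S
4 45/169 9/41 324/6929 45/338 2 -6 E
5 90/241 10/29 200/6989 45/241 3 -6 N
6 45/164 9/26 -153/2132 45/328 3 -5 W
7 18/85 90/409 -288/34765 9/85 2 -5 S
final 2 -6 E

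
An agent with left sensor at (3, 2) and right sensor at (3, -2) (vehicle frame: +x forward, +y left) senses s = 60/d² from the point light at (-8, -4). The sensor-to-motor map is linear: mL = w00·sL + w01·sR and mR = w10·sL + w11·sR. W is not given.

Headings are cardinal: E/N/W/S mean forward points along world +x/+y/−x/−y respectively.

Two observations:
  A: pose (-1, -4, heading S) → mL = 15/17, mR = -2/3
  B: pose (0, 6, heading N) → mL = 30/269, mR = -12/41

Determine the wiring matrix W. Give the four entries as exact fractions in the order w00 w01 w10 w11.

obs A: pose=(-1,-4,S) → sL=2/3, sR=30/17, mL=15/17, mR=-2/3
obs B: pose=(0,6,N) → sL=12/41, sR=60/269, mL=30/269, mR=-12/41
sensor matrix S = [[2/3, 30/17], [12/41, 60/269]]; det S = -68960/187493
solve [mL_A; mL_B] = S·[w00; w01] and [mR_A; mR_B] = S·[w10; w11]:
  w00 = 0, w01 = 1/2, w10 = -1, w11 = 0

0 1/2 -1 0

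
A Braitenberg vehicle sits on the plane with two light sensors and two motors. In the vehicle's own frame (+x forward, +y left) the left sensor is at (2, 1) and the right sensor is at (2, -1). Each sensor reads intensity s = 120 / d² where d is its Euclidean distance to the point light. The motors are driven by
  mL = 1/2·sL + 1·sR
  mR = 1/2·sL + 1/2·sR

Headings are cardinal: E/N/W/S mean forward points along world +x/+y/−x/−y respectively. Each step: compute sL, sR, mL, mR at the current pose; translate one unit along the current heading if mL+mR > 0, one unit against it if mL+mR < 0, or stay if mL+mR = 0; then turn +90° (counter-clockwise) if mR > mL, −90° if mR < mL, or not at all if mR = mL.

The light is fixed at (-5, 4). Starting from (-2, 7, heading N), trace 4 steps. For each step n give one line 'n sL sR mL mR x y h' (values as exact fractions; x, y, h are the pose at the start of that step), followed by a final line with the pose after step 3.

0 120/29 120/41 5940/1189 4200/1189 -2 7 N
1 12/5 60/17 402/85 252/85 -2 8 E
2 120/29 120/13 4260/377 2520/377 -1 8 S
3 15 6 27/2 21/2 -1 7 W
final -2 7 N

n=0: pose=(-2,7,N); sL=120/29, sR=120/41; mL=5940/1189, mR=4200/1189; mL+mR=10140/1189 → advance +1; mR−mL=-60/41 → turn -1·90°
n=1: pose=(-2,8,E); sL=12/5, sR=60/17; mL=402/85, mR=252/85; mL+mR=654/85 → advance +1; mR−mL=-30/17 → turn -1·90°
n=2: pose=(-1,8,S); sL=120/29, sR=120/13; mL=4260/377, mR=2520/377; mL+mR=6780/377 → advance +1; mR−mL=-60/13 → turn -1·90°
n=3: pose=(-1,7,W); sL=15, sR=6; mL=27/2, mR=21/2; mL+mR=24 → advance +1; mR−mL=-3 → turn -1·90°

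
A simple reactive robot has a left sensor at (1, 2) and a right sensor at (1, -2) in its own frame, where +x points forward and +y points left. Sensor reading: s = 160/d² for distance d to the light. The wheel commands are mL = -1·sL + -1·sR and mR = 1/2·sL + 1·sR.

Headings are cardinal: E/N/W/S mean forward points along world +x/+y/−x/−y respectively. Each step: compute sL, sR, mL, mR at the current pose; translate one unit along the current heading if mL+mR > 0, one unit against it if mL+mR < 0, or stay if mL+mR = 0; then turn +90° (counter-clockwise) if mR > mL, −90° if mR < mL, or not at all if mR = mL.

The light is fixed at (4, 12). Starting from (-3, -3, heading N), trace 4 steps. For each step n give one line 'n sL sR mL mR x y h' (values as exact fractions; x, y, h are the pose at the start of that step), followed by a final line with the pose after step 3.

n=0: pose=(-3,-3,N); sL=160/277, sR=160/221; mL=-79680/61217, mR=62000/61217; mL+mR=-80/277 → advance -1; mR−mL=141680/61217 → turn +1·90°
n=1: pose=(-3,-4,W); sL=40/97, sR=8/13; mL=-1296/1261, mR=1036/1261; mL+mR=-20/97 → advance -1; mR−mL=2332/1261 → turn +1·90°
n=2: pose=(-2,-4,S); sL=32/61, sR=160/353; mL=-21056/21533, mR=15408/21533; mL+mR=-16/61 → advance -1; mR−mL=36464/21533 → turn +1·90°
n=3: pose=(-2,-3,E); sL=80/97, sR=80/157; mL=-20320/15229, mR=14040/15229; mL+mR=-40/97 → advance -1; mR−mL=34360/15229 → turn +1·90°

0 160/277 160/221 -79680/61217 62000/61217 -3 -3 N
1 40/97 8/13 -1296/1261 1036/1261 -3 -4 W
2 32/61 160/353 -21056/21533 15408/21533 -2 -4 S
3 80/97 80/157 -20320/15229 14040/15229 -2 -3 E
final -3 -3 N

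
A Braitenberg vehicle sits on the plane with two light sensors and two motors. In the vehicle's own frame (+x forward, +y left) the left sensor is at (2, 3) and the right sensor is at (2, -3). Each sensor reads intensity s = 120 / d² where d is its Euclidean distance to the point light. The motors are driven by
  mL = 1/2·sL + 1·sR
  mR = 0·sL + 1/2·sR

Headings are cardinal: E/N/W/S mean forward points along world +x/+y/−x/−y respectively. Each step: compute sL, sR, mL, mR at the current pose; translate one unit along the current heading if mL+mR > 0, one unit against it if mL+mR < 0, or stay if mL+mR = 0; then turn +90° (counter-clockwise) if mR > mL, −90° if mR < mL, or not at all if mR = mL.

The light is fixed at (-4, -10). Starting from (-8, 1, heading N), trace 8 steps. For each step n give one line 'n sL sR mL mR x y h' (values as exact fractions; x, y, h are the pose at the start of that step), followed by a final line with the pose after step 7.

n=0: pose=(-8,1,N); sL=60/109, sR=12/17; mL=1818/1853, mR=6/17; mL+mR=2472/1853 → advance +1; mR−mL=-1164/1853 → turn -1·90°
n=1: pose=(-8,2,E); sL=120/229, sR=24/17; mL=6516/3893, mR=12/17; mL+mR=9264/3893 → advance +1; mR−mL=-3768/3893 → turn -1·90°
n=2: pose=(-7,2,S); sL=6/5, sR=15/17; mL=126/85, mR=15/34; mL+mR=327/170 → advance +1; mR−mL=-177/170 → turn -1·90°
n=3: pose=(-7,1,W); sL=120/89, sR=120/221; mL=23940/19669, mR=60/221; mL+mR=29280/19669 → advance +1; mR−mL=-18600/19669 → turn -1·90°
n=4: pose=(-8,1,N); sL=60/109, sR=12/17; mL=1818/1853, mR=6/17; mL+mR=2472/1853 → advance +1; mR−mL=-1164/1853 → turn -1·90°
n=5: pose=(-8,2,E); sL=120/229, sR=24/17; mL=6516/3893, mR=12/17; mL+mR=9264/3893 → advance +1; mR−mL=-3768/3893 → turn -1·90°
n=6: pose=(-7,2,S); sL=6/5, sR=15/17; mL=126/85, mR=15/34; mL+mR=327/170 → advance +1; mR−mL=-177/170 → turn -1·90°
n=7: pose=(-7,1,W); sL=120/89, sR=120/221; mL=23940/19669, mR=60/221; mL+mR=29280/19669 → advance +1; mR−mL=-18600/19669 → turn -1·90°

0 60/109 12/17 1818/1853 6/17 -8 1 N
1 120/229 24/17 6516/3893 12/17 -8 2 E
2 6/5 15/17 126/85 15/34 -7 2 S
3 120/89 120/221 23940/19669 60/221 -7 1 W
4 60/109 12/17 1818/1853 6/17 -8 1 N
5 120/229 24/17 6516/3893 12/17 -8 2 E
6 6/5 15/17 126/85 15/34 -7 2 S
7 120/89 120/221 23940/19669 60/221 -7 1 W
final -8 1 N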